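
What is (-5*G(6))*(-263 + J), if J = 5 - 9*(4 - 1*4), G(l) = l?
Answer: 7740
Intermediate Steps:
J = 5 (J = 5 - 9*(4 - 4) = 5 - 9*0 = 5 + 0 = 5)
(-5*G(6))*(-263 + J) = (-5*6)*(-263 + 5) = -30*(-258) = 7740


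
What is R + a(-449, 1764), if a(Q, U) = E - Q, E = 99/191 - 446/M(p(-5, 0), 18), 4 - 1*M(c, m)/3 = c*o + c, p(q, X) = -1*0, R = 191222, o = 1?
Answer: 219612967/1146 ≈ 1.9163e+5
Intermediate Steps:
p(q, X) = 0
M(c, m) = 12 - 6*c (M(c, m) = 12 - 3*(c*1 + c) = 12 - 3*(c + c) = 12 - 6*c)
E = -41999/1146 (E = 99/191 - 446/(12 - 6*0) = 99*(1/191) - 446/(12 + 0) = 99/191 - 446/12 = 99/191 - 446*1/12 = 99/191 - 223/6 = -41999/1146 ≈ -36.648)
a(Q, U) = -41999/1146 - Q
R + a(-449, 1764) = 191222 + (-41999/1146 - 1*(-449)) = 191222 + (-41999/1146 + 449) = 191222 + 472555/1146 = 219612967/1146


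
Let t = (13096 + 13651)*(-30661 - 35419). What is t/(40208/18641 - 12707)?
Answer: 4706697406880/33832997 ≈ 1.3912e+5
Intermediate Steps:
t = -1767441760 (t = 26747*(-66080) = -1767441760)
t/(40208/18641 - 12707) = -1767441760/(40208/18641 - 12707) = -1767441760/(40208*(1/18641) - 12707) = -1767441760/(5744/2663 - 12707) = -1767441760/(-33832997/2663) = -1767441760*(-2663/33832997) = 4706697406880/33832997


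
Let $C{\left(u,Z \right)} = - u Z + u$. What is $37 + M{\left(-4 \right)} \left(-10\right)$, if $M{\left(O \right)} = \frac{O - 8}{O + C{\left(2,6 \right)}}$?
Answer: $\frac{199}{7} \approx 28.429$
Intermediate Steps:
$C{\left(u,Z \right)} = u - Z u$ ($C{\left(u,Z \right)} = - Z u + u = u - Z u$)
$M{\left(O \right)} = \frac{-8 + O}{-10 + O}$ ($M{\left(O \right)} = \frac{O - 8}{O + 2 \left(1 - 6\right)} = \frac{-8 + O}{O + 2 \left(1 - 6\right)} = \frac{-8 + O}{O + 2 \left(-5\right)} = \frac{-8 + O}{O - 10} = \frac{-8 + O}{-10 + O}$)
$37 + M{\left(-4 \right)} \left(-10\right) = 37 + \frac{-8 - 4}{-10 - 4} \left(-10\right) = 37 + \frac{1}{-14} \left(-12\right) \left(-10\right) = 37 + \left(- \frac{1}{14}\right) \left(-12\right) \left(-10\right) = 37 + \frac{6}{7} \left(-10\right) = 37 - \frac{60}{7} = \frac{199}{7}$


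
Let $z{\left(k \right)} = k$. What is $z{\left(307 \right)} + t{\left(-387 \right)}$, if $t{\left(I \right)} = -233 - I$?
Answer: $461$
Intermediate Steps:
$z{\left(307 \right)} + t{\left(-387 \right)} = 307 - -154 = 307 + \left(-233 + 387\right) = 307 + 154 = 461$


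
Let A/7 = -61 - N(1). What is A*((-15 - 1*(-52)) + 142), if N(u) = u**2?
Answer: -77686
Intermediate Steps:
A = -434 (A = 7*(-61 - 1*1**2) = 7*(-61 - 1*1) = 7*(-61 - 1) = 7*(-62) = -434)
A*((-15 - 1*(-52)) + 142) = -434*((-15 - 1*(-52)) + 142) = -434*((-15 + 52) + 142) = -434*(37 + 142) = -434*179 = -77686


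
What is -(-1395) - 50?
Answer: 1345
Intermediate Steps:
-(-1395) - 50 = -155*(-9) - 50 = 1395 - 50 = 1345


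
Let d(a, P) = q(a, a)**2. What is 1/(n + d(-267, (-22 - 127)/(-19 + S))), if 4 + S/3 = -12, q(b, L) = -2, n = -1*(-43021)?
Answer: 1/43025 ≈ 2.3242e-5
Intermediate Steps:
n = 43021
S = -48 (S = -12 + 3*(-12) = -12 - 36 = -48)
d(a, P) = 4 (d(a, P) = (-2)**2 = 4)
1/(n + d(-267, (-22 - 127)/(-19 + S))) = 1/(43021 + 4) = 1/43025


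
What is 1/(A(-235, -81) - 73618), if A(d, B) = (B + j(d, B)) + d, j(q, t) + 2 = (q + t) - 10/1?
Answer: -1/74262 ≈ -1.3466e-5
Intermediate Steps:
j(q, t) = -12 + q + t (j(q, t) = -2 + ((q + t) - 10/1) = -2 + ((q + t) - 10*1) = -2 + ((q + t) - 10) = -2 + (-10 + q + t) = -12 + q + t)
A(d, B) = -12 + 2*B + 2*d (A(d, B) = (B + (-12 + d + B)) + d = (B + (-12 + B + d)) + d = (-12 + d + 2*B) + d = -12 + 2*B + 2*d)
1/(A(-235, -81) - 73618) = 1/((-12 + 2*(-81) + 2*(-235)) - 73618) = 1/((-12 - 162 - 470) - 73618) = 1/(-644 - 73618) = 1/(-74262) = -1/74262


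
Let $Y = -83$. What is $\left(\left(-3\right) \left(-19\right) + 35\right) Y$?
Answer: $-7636$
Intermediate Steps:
$\left(\left(-3\right) \left(-19\right) + 35\right) Y = \left(\left(-3\right) \left(-19\right) + 35\right) \left(-83\right) = \left(57 + 35\right) \left(-83\right) = 92 \left(-83\right) = -7636$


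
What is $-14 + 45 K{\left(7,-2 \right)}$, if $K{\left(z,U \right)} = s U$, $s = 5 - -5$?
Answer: $-914$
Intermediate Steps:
$s = 10$ ($s = 5 + 5 = 10$)
$K{\left(z,U \right)} = 10 U$
$-14 + 45 K{\left(7,-2 \right)} = -14 + 45 \cdot 10 \left(-2\right) = -14 + 45 \left(-20\right) = -14 - 900 = -914$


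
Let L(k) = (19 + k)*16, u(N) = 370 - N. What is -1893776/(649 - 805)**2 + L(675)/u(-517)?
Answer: -88097023/1349127 ≈ -65.299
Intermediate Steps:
L(k) = 304 + 16*k
-1893776/(649 - 805)**2 + L(675)/u(-517) = -1893776/(649 - 805)**2 + (304 + 16*675)/(370 - 1*(-517)) = -1893776/((-156)**2) + (304 + 10800)/(370 + 517) = -1893776/24336 + 11104/887 = -1893776*1/24336 + 11104*(1/887) = -118361/1521 + 11104/887 = -88097023/1349127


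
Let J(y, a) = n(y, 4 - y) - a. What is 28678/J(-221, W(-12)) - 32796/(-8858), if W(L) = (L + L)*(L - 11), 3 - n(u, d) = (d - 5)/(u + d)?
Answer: -58555235/1337558 ≈ -43.778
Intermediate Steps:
n(u, d) = 3 - (-5 + d)/(d + u) (n(u, d) = 3 - (d - 5)/(u + d) = 3 - (-5 + d)/(d + u))
W(L) = 2*L*(-11 + L) (W(L) = (2*L)*(-11 + L) = 2*L*(-11 + L))
J(y, a) = 13/4 - a + y/4 (J(y, a) = (5 + 2*(4 - y) + 3*y)/((4 - y) + y) - a = (5 + (8 - 2*y) + 3*y)/4 - a = (13 + y)/4 - a = (13/4 + y/4) - a = 13/4 - a + y/4)
28678/J(-221, W(-12)) - 32796/(-8858) = 28678/(13/4 - 2*(-12)*(-11 - 12) + (¼)*(-221)) - 32796/(-8858) = 28678/(13/4 - 2*(-12)*(-23) - 221/4) - 32796*(-1/8858) = 28678/(13/4 - 1*552 - 221/4) + 16398/4429 = 28678/(13/4 - 552 - 221/4) + 16398/4429 = 28678/(-604) + 16398/4429 = 28678*(-1/604) + 16398/4429 = -14339/302 + 16398/4429 = -58555235/1337558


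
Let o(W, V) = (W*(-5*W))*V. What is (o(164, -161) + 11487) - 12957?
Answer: 21649810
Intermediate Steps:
o(W, V) = -5*V*W**2 (o(W, V) = (-5*W**2)*V = -5*V*W**2)
(o(164, -161) + 11487) - 12957 = (-5*(-161)*164**2 + 11487) - 12957 = (-5*(-161)*26896 + 11487) - 12957 = (21651280 + 11487) - 12957 = 21662767 - 12957 = 21649810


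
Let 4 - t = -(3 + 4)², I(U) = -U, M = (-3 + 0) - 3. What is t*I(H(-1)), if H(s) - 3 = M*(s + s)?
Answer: -795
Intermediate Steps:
M = -6 (M = -3 - 3 = -6)
H(s) = 3 - 12*s (H(s) = 3 - 6*(s + s) = 3 - 12*s)
t = 53 (t = 4 - (-1)*(3 + 4)² = 4 - (-1)*7² = 4 - (-1)*49 = 4 - 1*(-49) = 4 + 49 = 53)
t*I(H(-1)) = 53*(-(3 - 12*(-1))) = 53*(-(3 + 12)) = 53*(-1*15) = 53*(-15) = -795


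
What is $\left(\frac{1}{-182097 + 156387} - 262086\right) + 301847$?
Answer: $\frac{1022255309}{25710} \approx 39761.0$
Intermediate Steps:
$\left(\frac{1}{-182097 + 156387} - 262086\right) + 301847 = \left(\frac{1}{-25710} - 262086\right) + 301847 = \left(- \frac{1}{25710} - 262086\right) + 301847 = - \frac{6738231061}{25710} + 301847 = \frac{1022255309}{25710}$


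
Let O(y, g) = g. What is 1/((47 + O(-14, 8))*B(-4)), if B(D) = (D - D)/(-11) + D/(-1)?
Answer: 1/220 ≈ 0.0045455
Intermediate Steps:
B(D) = -D (B(D) = 0*(-1/11) + D*(-1) = 0 - D = -D)
1/((47 + O(-14, 8))*B(-4)) = 1/((47 + 8)*(-1*(-4))) = 1/(55*4) = 1/220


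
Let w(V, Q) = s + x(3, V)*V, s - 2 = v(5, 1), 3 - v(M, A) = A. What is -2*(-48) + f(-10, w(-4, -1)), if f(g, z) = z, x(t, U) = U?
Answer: 116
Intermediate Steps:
v(M, A) = 3 - A
s = 4 (s = 2 + (3 - 1*1) = 2 + (3 - 1) = 2 + 2 = 4)
w(V, Q) = 4 + V² (w(V, Q) = 4 + V*V = 4 + V²)
-2*(-48) + f(-10, w(-4, -1)) = -2*(-48) + (4 + (-4)²) = 96 + (4 + 16) = 96 + 20 = 116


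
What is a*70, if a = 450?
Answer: 31500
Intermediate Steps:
a*70 = 450*70 = 31500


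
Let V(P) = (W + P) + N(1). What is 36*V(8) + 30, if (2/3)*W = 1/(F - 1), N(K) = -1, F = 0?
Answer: 228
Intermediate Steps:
W = -3/2 (W = 3/(2*(0 - 1)) = (3/2)/(-1) = (3/2)*(-1) = -3/2 ≈ -1.5000)
V(P) = -5/2 + P (V(P) = (-3/2 + P) - 1 = -5/2 + P)
36*V(8) + 30 = 36*(-5/2 + 8) + 30 = 36*(11/2) + 30 = 198 + 30 = 228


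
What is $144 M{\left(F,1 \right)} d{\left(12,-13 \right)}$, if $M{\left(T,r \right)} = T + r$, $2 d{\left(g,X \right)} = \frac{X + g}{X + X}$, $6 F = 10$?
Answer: $\frac{96}{13} \approx 7.3846$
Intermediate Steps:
$F = \frac{5}{3}$ ($F = \frac{1}{6} \cdot 10 = \frac{5}{3} \approx 1.6667$)
$d{\left(g,X \right)} = \frac{X + g}{4 X}$ ($d{\left(g,X \right)} = \frac{\left(X + g\right) \frac{1}{X + X}}{2} = \frac{\left(X + g\right) \frac{1}{2 X}}{2} = \frac{\frac{1}{2} \frac{1}{X} \left(X + g\right)}{2} = \frac{X + g}{4 X}$)
$144 M{\left(F,1 \right)} d{\left(12,-13 \right)} = 144 \left(\frac{5}{3} + 1\right) \frac{-13 + 12}{4 \left(-13\right)} = 144 \cdot \frac{8}{3} \cdot \frac{1}{4} \left(- \frac{1}{13}\right) \left(-1\right) = 384 \cdot \frac{1}{52} = \frac{96}{13}$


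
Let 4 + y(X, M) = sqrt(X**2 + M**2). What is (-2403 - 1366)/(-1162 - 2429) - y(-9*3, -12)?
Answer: 18133/3591 - 3*sqrt(97) ≈ -24.497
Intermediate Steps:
y(X, M) = -4 + sqrt(M**2 + X**2) (y(X, M) = -4 + sqrt(X**2 + M**2) = -4 + sqrt(M**2 + X**2))
(-2403 - 1366)/(-1162 - 2429) - y(-9*3, -12) = (-2403 - 1366)/(-1162 - 2429) - (-4 + sqrt((-12)**2 + (-9*3)**2)) = -3769/(-3591) - (-4 + sqrt(144 + (-27)**2)) = -3769*(-1/3591) - (-4 + sqrt(144 + 729)) = 3769/3591 - (-4 + sqrt(873)) = 3769/3591 - (-4 + 3*sqrt(97)) = 3769/3591 + (4 - 3*sqrt(97)) = 18133/3591 - 3*sqrt(97)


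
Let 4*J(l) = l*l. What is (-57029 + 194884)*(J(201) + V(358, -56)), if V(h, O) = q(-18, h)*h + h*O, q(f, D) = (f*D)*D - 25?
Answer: -455422031516025/4 ≈ -1.1386e+14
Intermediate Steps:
q(f, D) = -25 + f*D² (q(f, D) = (D*f)*D - 25 = f*D² - 25 = -25 + f*D²)
V(h, O) = O*h + h*(-25 - 18*h²) (V(h, O) = (-25 - 18*h²)*h + h*O = h*(-25 - 18*h²) + O*h = O*h + h*(-25 - 18*h²))
J(l) = l²/4 (J(l) = (l*l)/4 = l²/4)
(-57029 + 194884)*(J(201) + V(358, -56)) = (-57029 + 194884)*((¼)*201² + 358*(-25 - 56 - 18*358²)) = 137855*((¼)*40401 + 358*(-25 - 56 - 18*128164)) = 137855*(40401/4 + 358*(-25 - 56 - 2306952)) = 137855*(40401/4 + 358*(-2307033)) = 137855*(40401/4 - 825917814) = 137855*(-3303630855/4) = -455422031516025/4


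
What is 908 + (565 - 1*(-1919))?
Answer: 3392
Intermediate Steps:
908 + (565 - 1*(-1919)) = 908 + (565 + 1919) = 908 + 2484 = 3392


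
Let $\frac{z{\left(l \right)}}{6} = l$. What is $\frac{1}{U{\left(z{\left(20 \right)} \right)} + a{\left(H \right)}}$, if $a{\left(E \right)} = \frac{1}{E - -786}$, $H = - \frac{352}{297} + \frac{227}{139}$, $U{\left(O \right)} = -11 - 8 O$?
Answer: $- \frac{2951539}{2865940616} \approx -0.0010299$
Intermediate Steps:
$z{\left(l \right)} = 6 l$
$H = \frac{1681}{3753}$ ($H = \left(-352\right) \frac{1}{297} + 227 \cdot \frac{1}{139} = - \frac{32}{27} + \frac{227}{139} = \frac{1681}{3753} \approx 0.44791$)
$a{\left(E \right)} = \frac{1}{786 + E}$ ($a{\left(E \right)} = \frac{1}{E + 786} = \frac{1}{786 + E}$)
$\frac{1}{U{\left(z{\left(20 \right)} \right)} + a{\left(H \right)}} = \frac{1}{\left(-11 - 8 \cdot 6 \cdot 20\right) + \frac{1}{786 + \frac{1681}{3753}}} = \frac{1}{\left(-11 - 960\right) + \frac{1}{\frac{2951539}{3753}}} = \frac{1}{\left(-11 - 960\right) + \frac{3753}{2951539}} = \frac{1}{-971 + \frac{3753}{2951539}} = \frac{1}{- \frac{2865940616}{2951539}} = - \frac{2951539}{2865940616}$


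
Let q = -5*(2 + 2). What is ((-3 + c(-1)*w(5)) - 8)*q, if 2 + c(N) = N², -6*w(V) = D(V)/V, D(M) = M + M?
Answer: 640/3 ≈ 213.33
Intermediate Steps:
D(M) = 2*M
w(V) = -⅓ (w(V) = -2*V/(6*V) = -⅙*2 = -⅓)
q = -20 (q = -5*4 = -20)
c(N) = -2 + N²
((-3 + c(-1)*w(5)) - 8)*q = ((-3 + (-2 + (-1)²)*(-⅓)) - 8)*(-20) = ((-3 + (-2 + 1)*(-⅓)) - 8)*(-20) = ((-3 - 1*(-⅓)) - 8)*(-20) = ((-3 + ⅓) - 8)*(-20) = (-8/3 - 8)*(-20) = -32/3*(-20) = 640/3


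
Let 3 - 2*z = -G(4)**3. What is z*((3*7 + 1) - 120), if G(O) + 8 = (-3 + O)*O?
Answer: 2989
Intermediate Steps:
G(O) = -8 + O*(-3 + O) (G(O) = -8 + (-3 + O)*O = -8 + O*(-3 + O))
z = -61/2 (z = 3/2 - (-1)*(-8 + 4**2 - 3*4)**3/2 = 3/2 - (-1)*(-8 + 16 - 12)**3/2 = 3/2 - (-1)*(-4)**3/2 = 3/2 - (-1)*(-64)/2 = 3/2 - 1/2*64 = 3/2 - 32 = -61/2 ≈ -30.500)
z*((3*7 + 1) - 120) = -61*((3*7 + 1) - 120)/2 = -61*((21 + 1) - 120)/2 = -61*(22 - 120)/2 = -61/2*(-98) = 2989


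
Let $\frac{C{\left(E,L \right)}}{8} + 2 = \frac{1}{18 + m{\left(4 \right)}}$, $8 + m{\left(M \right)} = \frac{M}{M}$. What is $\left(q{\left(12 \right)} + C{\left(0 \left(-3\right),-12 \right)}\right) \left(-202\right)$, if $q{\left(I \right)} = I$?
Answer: $\frac{7272}{11} \approx 661.09$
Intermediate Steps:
$m{\left(M \right)} = -7$ ($m{\left(M \right)} = -8 + \frac{M}{M} = -8 + 1 = -7$)
$C{\left(E,L \right)} = - \frac{168}{11}$ ($C{\left(E,L \right)} = -16 + \frac{8}{18 - 7} = -16 + \frac{8}{11} = - \frac{168}{11}$)
$\left(q{\left(12 \right)} + C{\left(0 \left(-3\right),-12 \right)}\right) \left(-202\right) = \left(12 - \frac{168}{11}\right) \left(-202\right) = \left(- \frac{36}{11}\right) \left(-202\right) = \frac{7272}{11}$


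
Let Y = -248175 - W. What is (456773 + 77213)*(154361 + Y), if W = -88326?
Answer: -2930515168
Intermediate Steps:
Y = -159849 (Y = -248175 - 1*(-88326) = -248175 + 88326 = -159849)
(456773 + 77213)*(154361 + Y) = (456773 + 77213)*(154361 - 159849) = 533986*(-5488) = -2930515168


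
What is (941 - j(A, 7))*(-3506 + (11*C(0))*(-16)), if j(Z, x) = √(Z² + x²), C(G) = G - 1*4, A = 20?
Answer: -2636682 + 2802*√449 ≈ -2.5773e+6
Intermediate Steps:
C(G) = -4 + G (C(G) = G - 4 = -4 + G)
(941 - j(A, 7))*(-3506 + (11*C(0))*(-16)) = (941 - √(20² + 7²))*(-3506 + (11*(-4 + 0))*(-16)) = (941 - √(400 + 49))*(-3506 + (11*(-4))*(-16)) = (941 - √449)*(-3506 - 44*(-16)) = (941 - √449)*(-3506 + 704) = (941 - √449)*(-2802) = -2636682 + 2802*√449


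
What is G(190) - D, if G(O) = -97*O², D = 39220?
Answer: -3540920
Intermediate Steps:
G(190) - D = -97*190² - 1*39220 = -97*36100 - 39220 = -3501700 - 39220 = -3540920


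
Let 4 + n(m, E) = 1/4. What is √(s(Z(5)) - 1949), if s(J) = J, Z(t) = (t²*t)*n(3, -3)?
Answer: I*√9671/2 ≈ 49.171*I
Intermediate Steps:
n(m, E) = -15/4 (n(m, E) = -4 + 1/4 = -4 + ¼ = -15/4)
Z(t) = -15*t³/4 (Z(t) = (t²*t)*(-15/4) = t³*(-15/4) = -15*t³/4)
√(s(Z(5)) - 1949) = √(-15/4*5³ - 1949) = √(-15/4*125 - 1949) = √(-1875/4 - 1949) = √(-9671/4) = I*√9671/2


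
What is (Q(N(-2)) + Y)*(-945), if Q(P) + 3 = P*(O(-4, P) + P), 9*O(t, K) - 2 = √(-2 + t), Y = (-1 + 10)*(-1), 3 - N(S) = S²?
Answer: 10605 + 105*I*√6 ≈ 10605.0 + 257.2*I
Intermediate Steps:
N(S) = 3 - S²
Y = -9 (Y = 9*(-1) = -9)
O(t, K) = 2/9 + √(-2 + t)/9
Q(P) = -3 + P*(2/9 + P + I*√6/9) (Q(P) = -3 + P*((2/9 + √(-2 - 4)/9) + P) = -3 + P*((2/9 + √(-6)/9) + P) = -3 + P*((2/9 + (I*√6)/9) + P) = -3 + P*((2/9 + I*√6/9) + P) = -3 + P*(2/9 + P + I*√6/9))
(Q(N(-2)) + Y)*(-945) = ((-3 + (3 - 1*(-2)²)² + (3 - 1*(-2)²)*(2 + I*√6)/9) - 9)*(-945) = ((-3 + (3 - 1*4)² + (3 - 1*4)*(2 + I*√6)/9) - 9)*(-945) = ((-3 + (3 - 4)² + (3 - 4)*(2 + I*√6)/9) - 9)*(-945) = ((-3 + (-1)² + (⅑)*(-1)*(2 + I*√6)) - 9)*(-945) = ((-3 + 1 + (-2/9 - I*√6/9)) - 9)*(-945) = ((-20/9 - I*√6/9) - 9)*(-945) = (-101/9 - I*√6/9)*(-945) = 10605 + 105*I*√6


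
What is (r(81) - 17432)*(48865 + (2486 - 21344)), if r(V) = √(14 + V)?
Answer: -523082024 + 30007*√95 ≈ -5.2279e+8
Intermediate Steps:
(r(81) - 17432)*(48865 + (2486 - 21344)) = (√(14 + 81) - 17432)*(48865 + (2486 - 21344)) = (√95 - 17432)*(48865 - 18858) = (-17432 + √95)*30007 = -523082024 + 30007*√95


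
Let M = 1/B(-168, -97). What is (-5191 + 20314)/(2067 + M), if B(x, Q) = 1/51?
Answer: 5041/706 ≈ 7.1402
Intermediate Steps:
B(x, Q) = 1/51
M = 51 (M = 1/(1/51) = 51)
(-5191 + 20314)/(2067 + M) = (-5191 + 20314)/(2067 + 51) = 15123/2118 = 15123*(1/2118) = 5041/706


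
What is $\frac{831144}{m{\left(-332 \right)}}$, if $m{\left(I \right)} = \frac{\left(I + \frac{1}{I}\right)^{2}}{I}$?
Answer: $- \frac{30415189396992}{12149550625} \approx -2503.4$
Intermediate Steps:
$m{\left(I \right)} = \frac{\left(I + \frac{1}{I}\right)^{2}}{I}$
$\frac{831144}{m{\left(-332 \right)}} = \frac{831144}{\frac{1}{-36594368} \left(1 + \left(-332\right)^{2}\right)^{2}} = \frac{831144}{\left(- \frac{1}{36594368}\right) \left(1 + 110224\right)^{2}} = \frac{831144}{\left(- \frac{1}{36594368}\right) 110225^{2}} = \frac{831144}{\left(- \frac{1}{36594368}\right) 12149550625} = \frac{831144}{- \frac{12149550625}{36594368}} = 831144 \left(- \frac{36594368}{12149550625}\right) = - \frac{30415189396992}{12149550625}$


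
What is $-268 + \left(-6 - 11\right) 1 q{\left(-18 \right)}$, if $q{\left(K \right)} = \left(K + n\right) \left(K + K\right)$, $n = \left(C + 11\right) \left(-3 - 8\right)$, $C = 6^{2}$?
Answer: $-327688$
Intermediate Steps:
$C = 36$
$n = -517$ ($n = \left(36 + 11\right) \left(-3 - 8\right) = 47 \left(-11\right) = -517$)
$q{\left(K \right)} = 2 K \left(-517 + K\right)$ ($q{\left(K \right)} = \left(K - 517\right) \left(K + K\right) = \left(-517 + K\right) 2 K = 2 K \left(-517 + K\right)$)
$-268 + \left(-6 - 11\right) 1 q{\left(-18 \right)} = -268 + \left(-6 - 11\right) 1 \cdot 2 \left(-18\right) \left(-517 - 18\right) = -268 + \left(-17\right) 1 \cdot 2 \left(-18\right) \left(-535\right) = -268 - 327420 = -327688$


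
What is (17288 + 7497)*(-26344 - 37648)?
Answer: -1586041720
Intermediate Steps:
(17288 + 7497)*(-26344 - 37648) = 24785*(-63992) = -1586041720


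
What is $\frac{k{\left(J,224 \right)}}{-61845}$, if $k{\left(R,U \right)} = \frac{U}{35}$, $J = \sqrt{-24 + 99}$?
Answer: $- \frac{32}{309225} \approx -0.00010348$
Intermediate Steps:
$J = 5 \sqrt{3}$ ($J = \sqrt{75} = 5 \sqrt{3} \approx 8.6602$)
$k{\left(R,U \right)} = \frac{U}{35}$ ($k{\left(R,U \right)} = U \frac{1}{35} = \frac{U}{35}$)
$\frac{k{\left(J,224 \right)}}{-61845} = \frac{\frac{1}{35} \cdot 224}{-61845} = \frac{32}{5} \left(- \frac{1}{61845}\right) = - \frac{32}{309225}$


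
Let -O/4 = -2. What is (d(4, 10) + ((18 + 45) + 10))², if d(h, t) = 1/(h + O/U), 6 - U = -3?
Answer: 10374841/1936 ≈ 5358.9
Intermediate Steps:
U = 9 (U = 6 - 1*(-3) = 6 + 3 = 9)
O = 8 (O = -4*(-2) = 8)
d(h, t) = 1/(8/9 + h) (d(h, t) = 1/(h + 8/9) = 1/(8/9 + h))
(d(4, 10) + ((18 + 45) + 10))² = (9/(8 + 9*4) + ((18 + 45) + 10))² = (9/(8 + 36) + (63 + 10))² = (9/44 + 73)² = (3221/44)² = 10374841/1936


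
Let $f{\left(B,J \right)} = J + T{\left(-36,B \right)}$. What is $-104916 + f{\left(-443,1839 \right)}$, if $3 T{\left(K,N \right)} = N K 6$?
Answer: $-71181$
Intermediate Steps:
$T{\left(K,N \right)} = 2 K N$ ($T{\left(K,N \right)} = \frac{N K 6}{3} = \frac{K N 6}{3} = \frac{6 K N}{3} = 2 K N$)
$f{\left(B,J \right)} = J - 72 B$ ($f{\left(B,J \right)} = J + 2 \left(-36\right) B = J - 72 B$)
$-104916 + f{\left(-443,1839 \right)} = -104916 + \left(1839 - -31896\right) = -104916 + \left(1839 + 31896\right) = -104916 + 33735 = -71181$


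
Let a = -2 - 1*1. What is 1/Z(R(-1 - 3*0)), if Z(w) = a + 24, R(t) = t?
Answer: 1/21 ≈ 0.047619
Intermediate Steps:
a = -3 (a = -2 - 1 = -3)
Z(w) = 21 (Z(w) = -3 + 24 = 21)
1/Z(R(-1 - 3*0)) = 1/21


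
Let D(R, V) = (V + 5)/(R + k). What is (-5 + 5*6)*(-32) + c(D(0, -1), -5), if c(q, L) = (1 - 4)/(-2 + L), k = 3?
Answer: -5597/7 ≈ -799.57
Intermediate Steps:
D(R, V) = (5 + V)/(3 + R) (D(R, V) = (V + 5)/(R + 3) = (5 + V)/(3 + R))
c(q, L) = -3/(-2 + L)
(-5 + 5*6)*(-32) + c(D(0, -1), -5) = (-5 + 5*6)*(-32) - 3/(-2 - 5) = (-5 + 30)*(-32) - 3/(-7) = 25*(-32) - 3*(-⅐) = -800 + 3/7 = -5597/7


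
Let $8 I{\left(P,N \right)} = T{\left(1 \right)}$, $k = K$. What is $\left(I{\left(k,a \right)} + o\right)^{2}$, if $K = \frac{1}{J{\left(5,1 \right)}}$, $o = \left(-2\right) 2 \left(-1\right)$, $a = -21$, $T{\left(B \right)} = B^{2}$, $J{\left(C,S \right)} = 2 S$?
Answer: $\frac{1089}{64} \approx 17.016$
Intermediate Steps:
$o = 4$ ($o = \left(-4\right) \left(-1\right) = 4$)
$K = \frac{1}{2}$ ($K = \frac{1}{2 \cdot 1} = \frac{1}{2} \approx 0.5$)
$k = \frac{1}{2} \approx 0.5$
$I{\left(P,N \right)} = \frac{1}{8}$ ($I{\left(P,N \right)} = \frac{1^{2}}{8} = \frac{1}{8} \cdot 1 = \frac{1}{8}$)
$\left(I{\left(k,a \right)} + o\right)^{2} = \left(\frac{1}{8} + 4\right)^{2} = \left(\frac{33}{8}\right)^{2} = \frac{1089}{64}$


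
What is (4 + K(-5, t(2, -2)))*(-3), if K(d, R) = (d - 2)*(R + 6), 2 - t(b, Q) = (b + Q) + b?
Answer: 114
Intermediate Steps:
t(b, Q) = 2 - Q - 2*b (t(b, Q) = 2 - ((b + Q) + b) = 2 - ((Q + b) + b) = 2 - (Q + 2*b) = 2 + (-Q - 2*b) = 2 - Q - 2*b)
K(d, R) = (-2 + d)*(6 + R)
(4 + K(-5, t(2, -2)))*(-3) = (4 + (-12 - 2*(2 - 1*(-2) - 2*2) + 6*(-5) + (2 - 1*(-2) - 2*2)*(-5)))*(-3) = (4 + (-12 - 2*(2 + 2 - 4) - 30 + (2 + 2 - 4)*(-5)))*(-3) = (4 + (-12 - 2*0 - 30 + 0*(-5)))*(-3) = (4 + (-12 + 0 - 30 + 0))*(-3) = (4 - 42)*(-3) = -38*(-3) = 114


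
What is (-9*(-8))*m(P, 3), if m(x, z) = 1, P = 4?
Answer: 72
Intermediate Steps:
(-9*(-8))*m(P, 3) = -9*(-8)*1 = 72*1 = 72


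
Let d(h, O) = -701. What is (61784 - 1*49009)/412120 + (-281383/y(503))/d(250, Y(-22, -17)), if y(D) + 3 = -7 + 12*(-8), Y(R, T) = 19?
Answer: -11501430281/3062298872 ≈ -3.7558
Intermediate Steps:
y(D) = -106 (y(D) = -3 + (-7 + 12*(-8)) = -3 + (-7 - 96) = -3 - 103 = -106)
(61784 - 1*49009)/412120 + (-281383/y(503))/d(250, Y(-22, -17)) = (61784 - 1*49009)/412120 - 281383/(-106)/(-701) = (61784 - 49009)*(1/412120) - 281383*(-1/106)*(-1/701) = 12775*(1/412120) + (281383/106)*(-1/701) = 2555/82424 - 281383/74306 = -11501430281/3062298872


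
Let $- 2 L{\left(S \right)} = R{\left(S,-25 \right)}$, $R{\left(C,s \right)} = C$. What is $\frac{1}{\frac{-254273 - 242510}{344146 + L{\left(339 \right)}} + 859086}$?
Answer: $\frac{98279}{84429971056} \approx 1.164 \cdot 10^{-6}$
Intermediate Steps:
$L{\left(S \right)} = - \frac{S}{2}$
$\frac{1}{\frac{-254273 - 242510}{344146 + L{\left(339 \right)}} + 859086} = \frac{1}{\frac{-254273 - 242510}{344146 - \frac{339}{2}} + 859086} = \frac{1}{- \frac{496783}{344146 - \frac{339}{2}} + 859086} = \frac{1}{- \frac{496783}{\frac{687953}{2}} + 859086} = \frac{1}{\left(-496783\right) \frac{2}{687953} + 859086} = \frac{1}{- \frac{141938}{98279} + 859086} = \frac{1}{\frac{84429971056}{98279}} = \frac{98279}{84429971056}$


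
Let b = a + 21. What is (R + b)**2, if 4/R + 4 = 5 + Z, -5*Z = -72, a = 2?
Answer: 3207681/5929 ≈ 541.02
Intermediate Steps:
Z = 72/5 (Z = -1/5*(-72) = 72/5 ≈ 14.400)
b = 23 (b = 2 + 21 = 23)
R = 20/77 (R = 4/(-4 + (5 + 72/5)) = 4/(-4 + 97/5) = 4/(77/5) = 4*(5/77) = 20/77 ≈ 0.25974)
(R + b)**2 = (20/77 + 23)**2 = (1791/77)**2 = 3207681/5929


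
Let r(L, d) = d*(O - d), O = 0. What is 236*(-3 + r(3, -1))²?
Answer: 3776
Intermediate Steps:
r(L, d) = -d² (r(L, d) = d*(0 - d) = d*(-d) = -d²)
236*(-3 + r(3, -1))² = 236*(-3 - 1*(-1)²)² = 236*(-3 - 1*1)² = 236*(-3 - 1)² = 236*(-4)² = 236*16 = 3776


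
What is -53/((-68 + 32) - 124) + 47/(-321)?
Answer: 9493/51360 ≈ 0.18483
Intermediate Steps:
-53/((-68 + 32) - 124) + 47/(-321) = -53/(-36 - 124) + 47*(-1/321) = -53/(-160) - 47/321 = -53*(-1/160) - 47/321 = 53/160 - 47/321 = 9493/51360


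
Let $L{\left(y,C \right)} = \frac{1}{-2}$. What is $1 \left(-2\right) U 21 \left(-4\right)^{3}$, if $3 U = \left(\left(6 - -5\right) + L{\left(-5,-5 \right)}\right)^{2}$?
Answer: $98784$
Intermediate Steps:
$L{\left(y,C \right)} = - \frac{1}{2}$
$U = \frac{147}{4}$ ($U = \frac{\left(\left(6 - -5\right) - \frac{1}{2}\right)^{2}}{3} = \frac{\left(\left(6 + 5\right) - \frac{1}{2}\right)^{2}}{3} = \frac{\left(11 - \frac{1}{2}\right)^{2}}{3} = \frac{\left(\frac{21}{2}\right)^{2}}{3} = \frac{1}{3} \cdot \frac{441}{4} = \frac{147}{4} \approx 36.75$)
$1 \left(-2\right) U 21 \left(-4\right)^{3} = 1 \left(-2\right) \frac{147}{4} \cdot 21 \left(-4\right)^{3} = \left(-2\right) \frac{147}{4} \cdot 21 \left(-64\right) = \left(- \frac{147}{2}\right) 21 \left(-64\right) = \left(- \frac{3087}{2}\right) \left(-64\right) = 98784$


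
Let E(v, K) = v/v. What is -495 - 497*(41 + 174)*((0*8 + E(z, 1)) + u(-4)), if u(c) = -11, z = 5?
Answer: 1068055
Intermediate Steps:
E(v, K) = 1
-495 - 497*(41 + 174)*((0*8 + E(z, 1)) + u(-4)) = -495 - 497*(41 + 174)*((0*8 + 1) - 11) = -495 - 106855*((0 + 1) - 11) = -495 - 106855*(1 - 11) = -495 - 106855*(-10) = -495 - 497*(-2150) = -495 + 1068550 = 1068055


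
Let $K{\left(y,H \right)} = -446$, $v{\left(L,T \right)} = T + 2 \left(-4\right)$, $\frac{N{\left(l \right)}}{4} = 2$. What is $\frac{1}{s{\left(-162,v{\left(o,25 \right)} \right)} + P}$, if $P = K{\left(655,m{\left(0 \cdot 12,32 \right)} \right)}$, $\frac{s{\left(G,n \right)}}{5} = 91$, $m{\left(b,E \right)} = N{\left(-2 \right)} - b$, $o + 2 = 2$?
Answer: $\frac{1}{9} \approx 0.11111$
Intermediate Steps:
$o = 0$ ($o = -2 + 2 = 0$)
$N{\left(l \right)} = 8$ ($N{\left(l \right)} = 4 \cdot 2 = 8$)
$v{\left(L,T \right)} = -8 + T$ ($v{\left(L,T \right)} = T - 8 = -8 + T$)
$m{\left(b,E \right)} = 8 - b$
$s{\left(G,n \right)} = 455$ ($s{\left(G,n \right)} = 5 \cdot 91 = 455$)
$P = -446$
$\frac{1}{s{\left(-162,v{\left(o,25 \right)} \right)} + P} = \frac{1}{455 - 446} = \frac{1}{9}$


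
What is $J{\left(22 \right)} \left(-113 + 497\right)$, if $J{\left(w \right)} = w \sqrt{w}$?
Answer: $8448 \sqrt{22} \approx 39625.0$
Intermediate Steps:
$J{\left(w \right)} = w^{\frac{3}{2}}$
$J{\left(22 \right)} \left(-113 + 497\right) = 22^{\frac{3}{2}} \left(-113 + 497\right) = 22 \sqrt{22} \cdot 384 = 8448 \sqrt{22}$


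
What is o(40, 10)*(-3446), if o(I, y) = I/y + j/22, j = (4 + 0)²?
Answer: -179192/11 ≈ -16290.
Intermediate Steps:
j = 16 (j = 4² = 16)
o(I, y) = 8/11 + I/y (o(I, y) = I/y + 16/22 = I/y + 16*(1/22) = I/y + 8/11 = 8/11 + I/y)
o(40, 10)*(-3446) = (8/11 + 40/10)*(-3446) = (8/11 + 40*(⅒))*(-3446) = (8/11 + 4)*(-3446) = (52/11)*(-3446) = -179192/11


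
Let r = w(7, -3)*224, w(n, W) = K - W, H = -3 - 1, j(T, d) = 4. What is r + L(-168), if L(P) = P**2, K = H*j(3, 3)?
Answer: 25312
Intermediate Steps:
H = -4
K = -16 (K = -4*4 = -16)
w(n, W) = -16 - W
r = -2912 (r = (-16 - 1*(-3))*224 = (-16 + 3)*224 = -13*224 = -2912)
r + L(-168) = -2912 + (-168)**2 = -2912 + 28224 = 25312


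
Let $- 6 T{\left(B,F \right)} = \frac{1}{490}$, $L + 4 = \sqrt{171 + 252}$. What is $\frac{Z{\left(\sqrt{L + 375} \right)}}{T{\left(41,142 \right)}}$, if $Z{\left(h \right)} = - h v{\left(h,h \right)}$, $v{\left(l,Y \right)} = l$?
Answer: $1090740 + 8820 \sqrt{47} \approx 1.1512 \cdot 10^{6}$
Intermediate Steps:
$L = -4 + 3 \sqrt{47}$ ($L = -4 + \sqrt{171 + 252} = -4 + \sqrt{423} = -4 + 3 \sqrt{47} \approx 16.567$)
$T{\left(B,F \right)} = - \frac{1}{2940}$ ($T{\left(B,F \right)} = - \frac{1}{6 \cdot 490} = \left(- \frac{1}{6}\right) \frac{1}{490} = - \frac{1}{2940}$)
$Z{\left(h \right)} = - h^{2}$ ($Z{\left(h \right)} = - h h = - h^{2}$)
$\frac{Z{\left(\sqrt{L + 375} \right)}}{T{\left(41,142 \right)}} = \frac{\left(-1\right) \left(\sqrt{\left(-4 + 3 \sqrt{47}\right) + 375}\right)^{2}}{- \frac{1}{2940}} = - \left(\sqrt{371 + 3 \sqrt{47}}\right)^{2} \left(-2940\right) = - (371 + 3 \sqrt{47}) \left(-2940\right) = \left(-371 - 3 \sqrt{47}\right) \left(-2940\right) = 1090740 + 8820 \sqrt{47}$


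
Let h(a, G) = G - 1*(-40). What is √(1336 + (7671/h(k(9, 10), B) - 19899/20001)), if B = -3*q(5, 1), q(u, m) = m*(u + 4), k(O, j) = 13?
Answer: 4*√903809434879/86671 ≈ 43.876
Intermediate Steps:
q(u, m) = m*(4 + u)
B = -27 (B = -3*(4 + 5) = -3*9 = -27)
h(a, G) = 40 + G (h(a, G) = G + 40 = 40 + G)
√(1336 + (7671/h(k(9, 10), B) - 19899/20001)) = √(1336 + (7671/(40 - 27) - 19899/20001)) = √(1336 + (7671/13 - 19899*1/20001)) = √(1336 + (7671*(1/13) - 6633/6667)) = √(1336 + (7671/13 - 6633/6667)) = √(1336 + 51056328/86671) = √(166848784/86671) = 4*√903809434879/86671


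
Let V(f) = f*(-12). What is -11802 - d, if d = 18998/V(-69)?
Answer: -212849/18 ≈ -11825.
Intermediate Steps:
V(f) = -12*f
d = 413/18 (d = 18998/((-12*(-69))) = 18998/828 = 18998*(1/828) = 413/18 ≈ 22.944)
-11802 - d = -11802 - 1*413/18 = -11802 - 413/18 = -212849/18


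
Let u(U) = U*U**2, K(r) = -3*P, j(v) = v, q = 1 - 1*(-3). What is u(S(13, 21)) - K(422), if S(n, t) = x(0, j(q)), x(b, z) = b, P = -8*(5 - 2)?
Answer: -72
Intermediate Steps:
q = 4 (q = 1 + 3 = 4)
P = -24 (P = -8*3 = -24)
S(n, t) = 0
K(r) = 72 (K(r) = -3*(-24) = 72)
u(U) = U**3
u(S(13, 21)) - K(422) = 0**3 - 1*72 = 0 - 72 = -72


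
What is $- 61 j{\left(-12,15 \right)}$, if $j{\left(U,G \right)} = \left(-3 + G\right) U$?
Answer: $8784$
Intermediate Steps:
$j{\left(U,G \right)} = U \left(-3 + G\right)$
$- 61 j{\left(-12,15 \right)} = - 61 \left(- 12 \left(-3 + 15\right)\right) = - 61 \left(\left(-12\right) 12\right) = \left(-61\right) \left(-144\right) = 8784$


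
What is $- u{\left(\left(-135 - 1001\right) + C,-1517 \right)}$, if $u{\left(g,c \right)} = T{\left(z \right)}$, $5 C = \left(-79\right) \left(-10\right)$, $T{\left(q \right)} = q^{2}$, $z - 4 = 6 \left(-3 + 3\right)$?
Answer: $-16$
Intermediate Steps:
$z = 4$ ($z = 4 + 6 \left(-3 + 3\right) = 4 + 6 \cdot 0 = 4 + 0 = 4$)
$C = 158$ ($C = \frac{\left(-79\right) \left(-10\right)}{5} = \frac{1}{5} \cdot 790 = 158$)
$u{\left(g,c \right)} = 16$ ($u{\left(g,c \right)} = 4^{2} = 16$)
$- u{\left(\left(-135 - 1001\right) + C,-1517 \right)} = \left(-1\right) 16 = -16$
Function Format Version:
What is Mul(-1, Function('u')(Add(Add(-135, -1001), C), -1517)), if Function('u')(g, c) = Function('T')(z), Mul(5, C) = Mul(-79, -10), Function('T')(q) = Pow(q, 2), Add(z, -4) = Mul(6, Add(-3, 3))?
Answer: -16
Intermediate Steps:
z = 4 (z = Add(4, Mul(6, Add(-3, 3))) = Add(4, Mul(6, 0)) = Add(4, 0) = 4)
C = 158 (C = Mul(Rational(1, 5), Mul(-79, -10)) = Mul(Rational(1, 5), 790) = 158)
Function('u')(g, c) = 16 (Function('u')(g, c) = Pow(4, 2) = 16)
Mul(-1, Function('u')(Add(Add(-135, -1001), C), -1517)) = Mul(-1, 16) = -16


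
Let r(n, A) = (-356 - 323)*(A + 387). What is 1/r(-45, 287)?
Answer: -1/457646 ≈ -2.1851e-6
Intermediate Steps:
r(n, A) = -262773 - 679*A (r(n, A) = -679*(387 + A) = -262773 - 679*A)
1/r(-45, 287) = 1/(-262773 - 679*287) = 1/(-262773 - 194873) = 1/(-457646) = -1/457646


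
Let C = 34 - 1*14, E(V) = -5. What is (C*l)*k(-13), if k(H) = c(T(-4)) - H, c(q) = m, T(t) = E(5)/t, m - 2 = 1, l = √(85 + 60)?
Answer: 320*√145 ≈ 3853.3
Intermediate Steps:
l = √145 ≈ 12.042
C = 20 (C = 34 - 14 = 20)
m = 3 (m = 2 + 1 = 3)
T(t) = -5/t
c(q) = 3
k(H) = 3 - H
(C*l)*k(-13) = (20*√145)*(3 - 1*(-13)) = (20*√145)*(3 + 13) = (20*√145)*16 = 320*√145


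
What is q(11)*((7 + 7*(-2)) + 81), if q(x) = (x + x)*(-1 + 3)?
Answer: 3256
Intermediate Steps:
q(x) = 4*x (q(x) = (2*x)*2 = 4*x)
q(11)*((7 + 7*(-2)) + 81) = (4*11)*((7 + 7*(-2)) + 81) = 44*((7 - 14) + 81) = 44*(-7 + 81) = 44*74 = 3256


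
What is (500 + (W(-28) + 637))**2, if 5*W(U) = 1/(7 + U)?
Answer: 14252539456/11025 ≈ 1.2927e+6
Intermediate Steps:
W(U) = 1/(5*(7 + U))
(500 + (W(-28) + 637))**2 = (500 + (1/(5*(7 - 28)) + 637))**2 = (500 + ((1/5)/(-21) + 637))**2 = (500 + ((1/5)*(-1/21) + 637))**2 = (500 + (-1/105 + 637))**2 = (500 + 66884/105)**2 = (119384/105)**2 = 14252539456/11025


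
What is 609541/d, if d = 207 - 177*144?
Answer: -609541/25281 ≈ -24.111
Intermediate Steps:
d = -25281 (d = 207 - 25488 = -25281)
609541/d = 609541/(-25281) = 609541*(-1/25281) = -609541/25281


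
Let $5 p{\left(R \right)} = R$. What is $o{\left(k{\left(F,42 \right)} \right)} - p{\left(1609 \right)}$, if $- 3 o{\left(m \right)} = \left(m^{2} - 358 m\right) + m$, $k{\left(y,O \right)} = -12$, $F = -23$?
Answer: $- \frac{8989}{5} \approx -1797.8$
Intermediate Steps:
$p{\left(R \right)} = \frac{R}{5}$
$o{\left(m \right)} = 119 m - \frac{m^{2}}{3}$ ($o{\left(m \right)} = - \frac{\left(m^{2} - 358 m\right) + m}{3} = - \frac{m^{2} - 357 m}{3} = 119 m - \frac{m^{2}}{3}$)
$o{\left(k{\left(F,42 \right)} \right)} - p{\left(1609 \right)} = \frac{1}{3} \left(-12\right) \left(357 - -12\right) - \frac{1}{5} \cdot 1609 = \frac{1}{3} \left(-12\right) \left(357 + 12\right) - \frac{1609}{5} = \frac{1}{3} \left(-12\right) 369 - \frac{1609}{5} = -1476 - \frac{1609}{5} = - \frac{8989}{5}$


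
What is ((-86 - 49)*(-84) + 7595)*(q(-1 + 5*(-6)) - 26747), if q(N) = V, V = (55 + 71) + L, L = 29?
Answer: -503519520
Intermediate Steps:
V = 155 (V = (55 + 71) + 29 = 126 + 29 = 155)
q(N) = 155
((-86 - 49)*(-84) + 7595)*(q(-1 + 5*(-6)) - 26747) = ((-86 - 49)*(-84) + 7595)*(155 - 26747) = (-135*(-84) + 7595)*(-26592) = (11340 + 7595)*(-26592) = 18935*(-26592) = -503519520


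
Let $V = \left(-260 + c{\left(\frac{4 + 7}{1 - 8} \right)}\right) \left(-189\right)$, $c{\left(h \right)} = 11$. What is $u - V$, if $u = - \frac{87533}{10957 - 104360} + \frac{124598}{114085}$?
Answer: $- \frac{501454803712256}{10655881255} \approx -47059.0$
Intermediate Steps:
$u = \frac{21624029299}{10655881255}$ ($u = - \frac{87533}{-93403} + 124598 \cdot \frac{1}{114085} = \left(-87533\right) \left(- \frac{1}{93403}\right) + \frac{124598}{114085} = \frac{87533}{93403} + \frac{124598}{114085} = \frac{21624029299}{10655881255} \approx 2.0293$)
$V = 47061$ ($V = \left(-260 + 11\right) \left(-189\right) = \left(-249\right) \left(-189\right) = 47061$)
$u - V = \frac{21624029299}{10655881255} - 47061 = - \frac{501454803712256}{10655881255}$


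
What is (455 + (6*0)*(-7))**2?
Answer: 207025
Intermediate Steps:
(455 + (6*0)*(-7))**2 = (455 + 0*(-7))**2 = (455 + 0)**2 = 455**2 = 207025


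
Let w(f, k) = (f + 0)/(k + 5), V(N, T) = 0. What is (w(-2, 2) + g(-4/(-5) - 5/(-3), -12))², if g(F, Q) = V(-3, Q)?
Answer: 4/49 ≈ 0.081633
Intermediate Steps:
g(F, Q) = 0
w(f, k) = f/(5 + k)
(w(-2, 2) + g(-4/(-5) - 5/(-3), -12))² = (-2/(5 + 2) + 0)² = (-2/7 + 0)² = (-2/7)² = 4/49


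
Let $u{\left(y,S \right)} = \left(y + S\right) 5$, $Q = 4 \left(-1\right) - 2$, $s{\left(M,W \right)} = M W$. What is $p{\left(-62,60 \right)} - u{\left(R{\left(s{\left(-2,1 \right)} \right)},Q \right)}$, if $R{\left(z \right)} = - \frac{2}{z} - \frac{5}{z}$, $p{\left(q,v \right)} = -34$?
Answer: $- \frac{43}{2} \approx -21.5$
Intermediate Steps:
$Q = -6$ ($Q = -4 - 2 = -6$)
$R{\left(z \right)} = - \frac{7}{z}$
$u{\left(y,S \right)} = 5 S + 5 y$ ($u{\left(y,S \right)} = \left(S + y\right) 5 = 5 S + 5 y$)
$p{\left(-62,60 \right)} - u{\left(R{\left(s{\left(-2,1 \right)} \right)},Q \right)} = -34 - \left(5 \left(-6\right) + 5 \left(- \frac{7}{\left(-2\right) 1}\right)\right) = -34 - \left(-30 + 5 \left(- \frac{7}{-2}\right)\right) = -34 - \left(-30 + 5 \left(\left(-7\right) \left(- \frac{1}{2}\right)\right)\right) = -34 - \left(-30 + 5 \cdot \frac{7}{2}\right) = -34 - \left(-30 + \frac{35}{2}\right) = -34 - - \frac{25}{2} = -34 + \frac{25}{2} = - \frac{43}{2}$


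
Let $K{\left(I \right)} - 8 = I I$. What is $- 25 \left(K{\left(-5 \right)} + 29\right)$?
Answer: $-1550$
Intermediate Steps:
$K{\left(I \right)} = 8 + I^{2}$ ($K{\left(I \right)} = 8 + I I = 8 + I^{2}$)
$- 25 \left(K{\left(-5 \right)} + 29\right) = - 25 \left(\left(8 + \left(-5\right)^{2}\right) + 29\right) = - 25 \left(\left(8 + 25\right) + 29\right) = - 25 \left(33 + 29\right) = \left(-25\right) 62 = -1550$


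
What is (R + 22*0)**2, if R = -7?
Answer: 49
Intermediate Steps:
(R + 22*0)**2 = (-7 + 22*0)**2 = (-7 + 0)**2 = (-7)**2 = 49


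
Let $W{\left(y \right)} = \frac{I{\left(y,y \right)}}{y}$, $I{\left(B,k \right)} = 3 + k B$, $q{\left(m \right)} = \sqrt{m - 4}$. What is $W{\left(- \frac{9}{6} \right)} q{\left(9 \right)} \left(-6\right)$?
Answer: $21 \sqrt{5} \approx 46.957$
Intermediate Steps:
$q{\left(m \right)} = \sqrt{-4 + m}$
$I{\left(B,k \right)} = 3 + B k$
$W{\left(y \right)} = \frac{3 + y^{2}}{y}$ ($W{\left(y \right)} = \frac{3 + y y}{y} = \frac{3 + y^{2}}{y}$)
$W{\left(- \frac{9}{6} \right)} q{\left(9 \right)} \left(-6\right) = \left(- \frac{9}{6} + \frac{3}{\left(-9\right) \frac{1}{6}}\right) \sqrt{-4 + 9} \left(-6\right) = \left(\left(-9\right) \frac{1}{6} + \frac{3}{\left(-9\right) \frac{1}{6}}\right) \sqrt{5} \left(-6\right) = \left(- \frac{3}{2} + \frac{3}{- \frac{3}{2}}\right) \sqrt{5} \left(-6\right) = \left(- \frac{3}{2} + 3 \left(- \frac{2}{3}\right)\right) \sqrt{5} \left(-6\right) = \left(- \frac{3}{2} - 2\right) \sqrt{5} \left(-6\right) = - \frac{7 \sqrt{5}}{2} \left(-6\right) = 21 \sqrt{5}$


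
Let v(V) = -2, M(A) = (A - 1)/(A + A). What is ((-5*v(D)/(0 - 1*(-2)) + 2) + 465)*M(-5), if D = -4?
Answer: 1416/5 ≈ 283.20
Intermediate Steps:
M(A) = (-1 + A)/(2*A) (M(A) = (-1 + A)/((2*A)) = (-1 + A)*(1/(2*A)) = (-1 + A)/(2*A))
((-5*v(D)/(0 - 1*(-2)) + 2) + 465)*M(-5) = ((-(-10)/(0 - 1*(-2)) + 2) + 465)*((½)*(-1 - 5)/(-5)) = ((-(-10)/(0 + 2) + 2) + 465)*((½)*(-⅕)*(-6)) = ((-(-10)/2 + 2) + 465)*(⅗) = ((-5*(-1) + 2) + 465)*(⅗) = ((5 + 2) + 465)*(⅗) = (7 + 465)*(⅗) = 472*(⅗) = 1416/5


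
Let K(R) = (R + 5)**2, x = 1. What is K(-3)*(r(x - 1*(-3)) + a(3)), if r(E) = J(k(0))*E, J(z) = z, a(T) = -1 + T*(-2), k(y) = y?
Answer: -28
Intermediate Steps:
K(R) = (5 + R)**2
a(T) = -1 - 2*T
r(E) = 0 (r(E) = 0*E = 0)
K(-3)*(r(x - 1*(-3)) + a(3)) = (5 - 3)**2*(0 + (-1 - 2*3)) = 2**2*(0 + (-1 - 6)) = 4*(0 - 7) = 4*(-7) = -28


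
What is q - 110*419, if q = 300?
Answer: -45790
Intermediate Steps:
q - 110*419 = 300 - 110*419 = 300 - 46090 = -45790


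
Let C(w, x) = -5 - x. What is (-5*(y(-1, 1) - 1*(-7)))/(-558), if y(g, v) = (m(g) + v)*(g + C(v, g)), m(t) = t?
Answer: 35/558 ≈ 0.062724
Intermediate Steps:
y(g, v) = -5*g - 5*v (y(g, v) = (g + v)*(g + (-5 - g)) = (g + v)*(-5) = -5*g - 5*v)
(-5*(y(-1, 1) - 1*(-7)))/(-558) = (-5*((-5*(-1) - 5*1) - 1*(-7)))/(-558) = -(-5)*((5 - 5) + 7)/558 = -(-5)*(0 + 7)/558 = -(-5)*7/558 = -1/558*(-35) = 35/558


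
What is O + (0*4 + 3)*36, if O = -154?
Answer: -46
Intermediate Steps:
O + (0*4 + 3)*36 = -154 + (0*4 + 3)*36 = -154 + (0 + 3)*36 = -154 + 3*36 = -154 + 108 = -46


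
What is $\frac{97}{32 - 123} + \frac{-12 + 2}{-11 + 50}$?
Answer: $- \frac{361}{273} \approx -1.3223$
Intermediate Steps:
$\frac{97}{32 - 123} + \frac{-12 + 2}{-11 + 50} = \frac{97}{-91} - \frac{10}{39} = 97 \left(- \frac{1}{91}\right) - \frac{10}{39} = - \frac{97}{91} - \frac{10}{39} = - \frac{361}{273}$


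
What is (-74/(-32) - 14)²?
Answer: 34969/256 ≈ 136.60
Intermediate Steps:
(-74/(-32) - 14)² = (-74*(-1/32) - 14)² = (37/16 - 14)² = (-187/16)² = 34969/256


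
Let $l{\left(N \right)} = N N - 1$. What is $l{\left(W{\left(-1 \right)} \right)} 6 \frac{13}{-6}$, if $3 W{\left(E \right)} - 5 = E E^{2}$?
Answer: $- \frac{91}{9} \approx -10.111$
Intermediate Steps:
$W{\left(E \right)} = \frac{5}{3} + \frac{E^{3}}{3}$ ($W{\left(E \right)} = \frac{5}{3} + \frac{E E^{2}}{3} = \frac{5}{3} + \frac{E^{3}}{3}$)
$l{\left(N \right)} = -1 + N^{2}$ ($l{\left(N \right)} = N^{2} - 1 = -1 + N^{2}$)
$l{\left(W{\left(-1 \right)} \right)} 6 \frac{13}{-6} = \left(-1 + \left(\frac{5}{3} + \frac{\left(-1\right)^{3}}{3}\right)^{2}\right) 6 \frac{13}{-6} = \left(-1 + \left(\frac{5}{3} + \frac{1}{3} \left(-1\right)\right)^{2}\right) 6 \cdot 13 \left(- \frac{1}{6}\right) = \left(-1 + \left(\frac{5}{3} - \frac{1}{3}\right)^{2}\right) 6 \left(- \frac{13}{6}\right) = \left(-1 + \left(\frac{4}{3}\right)^{2}\right) 6 \left(- \frac{13}{6}\right) = \left(-1 + \frac{16}{9}\right) 6 \left(- \frac{13}{6}\right) = \frac{7}{9} \cdot 6 \left(- \frac{13}{6}\right) = \frac{14}{3} \left(- \frac{13}{6}\right) = - \frac{91}{9}$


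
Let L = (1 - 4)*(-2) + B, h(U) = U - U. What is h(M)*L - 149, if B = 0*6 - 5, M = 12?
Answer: -149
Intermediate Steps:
B = -5 (B = 0 - 5 = -5)
h(U) = 0
L = 1 (L = (1 - 4)*(-2) - 5 = -3*(-2) - 5 = 6 - 5 = 1)
h(M)*L - 149 = 0*1 - 149 = 0 - 149 = -149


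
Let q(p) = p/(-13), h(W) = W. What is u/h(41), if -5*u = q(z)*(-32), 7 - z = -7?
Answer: -448/2665 ≈ -0.16811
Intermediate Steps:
z = 14 (z = 7 - 1*(-7) = 7 + 7 = 14)
q(p) = -p/13 (q(p) = p*(-1/13) = -p/13)
u = -448/65 (u = -(-1/13*14)*(-32)/5 = -(-14)*(-32)/65 = -⅕*448/13 = -448/65 ≈ -6.8923)
u/h(41) = -448/65/41 = -448/65*1/41 = -448/2665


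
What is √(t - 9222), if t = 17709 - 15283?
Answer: 2*I*√1699 ≈ 82.438*I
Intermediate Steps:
t = 2426
√(t - 9222) = √(2426 - 9222) = √(-6796) = 2*I*√1699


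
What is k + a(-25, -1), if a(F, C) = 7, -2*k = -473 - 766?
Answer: 1253/2 ≈ 626.50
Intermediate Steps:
k = 1239/2 (k = -(-473 - 766)/2 = -½*(-1239) = 1239/2 ≈ 619.50)
k + a(-25, -1) = 1239/2 + 7 = 1253/2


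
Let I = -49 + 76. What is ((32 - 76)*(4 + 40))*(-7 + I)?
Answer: -38720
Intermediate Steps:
I = 27
((32 - 76)*(4 + 40))*(-7 + I) = ((32 - 76)*(4 + 40))*(-7 + 27) = -44*44*20 = -1936*20 = -38720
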